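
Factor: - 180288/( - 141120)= 313/245 = 5^( - 1 )*7^( - 2 )*313^1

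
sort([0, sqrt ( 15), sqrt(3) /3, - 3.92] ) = [ - 3.92,0, sqrt (3) /3, sqrt(15 )]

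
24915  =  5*4983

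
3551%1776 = 1775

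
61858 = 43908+17950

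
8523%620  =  463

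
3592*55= 197560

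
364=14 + 350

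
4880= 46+4834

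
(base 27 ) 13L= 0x33f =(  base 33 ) p6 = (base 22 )1FH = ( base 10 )831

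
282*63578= 17928996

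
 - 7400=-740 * 10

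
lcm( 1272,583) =13992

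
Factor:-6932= -2^2*1733^1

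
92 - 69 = 23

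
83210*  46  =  3827660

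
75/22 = 75/22 = 3.41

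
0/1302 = 0 = 0.00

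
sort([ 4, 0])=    [ 0, 4]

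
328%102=22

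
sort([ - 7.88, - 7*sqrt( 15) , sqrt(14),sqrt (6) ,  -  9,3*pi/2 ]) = [-7*sqrt( 15),  -  9,  -  7.88,sqrt ( 6),sqrt(14),3*pi/2 ]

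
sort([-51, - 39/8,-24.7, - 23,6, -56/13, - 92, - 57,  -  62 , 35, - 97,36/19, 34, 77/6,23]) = [ - 97, - 92, - 62,- 57, - 51, - 24.7, - 23, - 39/8,-56/13, 36/19, 6,77/6,  23, 34,35 ]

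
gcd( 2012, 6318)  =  2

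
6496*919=5969824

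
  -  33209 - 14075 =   -  47284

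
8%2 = 0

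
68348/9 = 68348/9 = 7594.22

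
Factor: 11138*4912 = 54709856 =2^5*307^1*5569^1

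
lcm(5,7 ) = 35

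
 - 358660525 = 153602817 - 512263342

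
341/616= 31/56 = 0.55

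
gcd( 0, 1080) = 1080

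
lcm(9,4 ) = 36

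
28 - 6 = 22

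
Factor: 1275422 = 2^1*637711^1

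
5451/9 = 605+2/3=605.67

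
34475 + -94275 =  - 59800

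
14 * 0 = 0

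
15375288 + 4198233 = 19573521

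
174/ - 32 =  - 6 + 9/16=   - 5.44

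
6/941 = 6/941 = 0.01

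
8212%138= 70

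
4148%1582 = 984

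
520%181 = 158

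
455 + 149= 604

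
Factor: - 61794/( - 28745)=2^1*3^2 *5^( - 1)*3433^1*5749^( - 1 )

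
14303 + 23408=37711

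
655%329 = 326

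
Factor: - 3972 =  - 2^2 * 3^1*  331^1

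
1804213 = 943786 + 860427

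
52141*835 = 43537735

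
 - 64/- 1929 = 64/1929= 0.03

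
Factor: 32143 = 32143^1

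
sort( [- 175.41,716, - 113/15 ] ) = [ - 175.41,- 113/15,716 ]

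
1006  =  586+420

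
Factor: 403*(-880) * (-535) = 189732400 = 2^4 * 5^2*11^1*13^1 * 31^1*107^1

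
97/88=97/88 = 1.10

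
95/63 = 1 + 32/63=1.51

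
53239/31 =53239/31=1717.39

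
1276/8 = 319/2 = 159.50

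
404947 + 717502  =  1122449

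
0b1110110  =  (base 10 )118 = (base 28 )46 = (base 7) 226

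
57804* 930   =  53757720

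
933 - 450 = 483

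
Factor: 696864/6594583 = 2^5* 3^1*7^1*17^1 *23^(  -  1 )*61^1* 286721^(  -  1)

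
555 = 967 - 412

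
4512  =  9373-4861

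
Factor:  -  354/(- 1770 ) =1/5= 5^( - 1)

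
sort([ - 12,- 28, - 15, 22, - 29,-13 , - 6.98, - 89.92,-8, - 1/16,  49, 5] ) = [ - 89.92, - 29, - 28, - 15, - 13, - 12, - 8, -6.98 , - 1/16, 5 , 22, 49]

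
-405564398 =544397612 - 949962010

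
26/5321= 26/5321  =  0.00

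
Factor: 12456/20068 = 2^1*3^2*29^( - 1 ) = 18/29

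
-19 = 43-62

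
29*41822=1212838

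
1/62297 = 1/62297 = 0.00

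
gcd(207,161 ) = 23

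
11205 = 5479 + 5726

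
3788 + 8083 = 11871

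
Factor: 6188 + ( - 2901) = 19^1*173^1= 3287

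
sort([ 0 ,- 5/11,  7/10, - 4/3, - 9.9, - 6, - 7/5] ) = [-9.9,-6 ,- 7/5,-4/3,- 5/11,0,7/10 ] 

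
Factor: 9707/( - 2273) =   -  17^1 * 571^1*2273^( - 1)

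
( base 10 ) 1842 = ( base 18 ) 5C6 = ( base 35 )1HM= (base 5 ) 24332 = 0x732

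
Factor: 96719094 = 2^1*3^2*23^1*233621^1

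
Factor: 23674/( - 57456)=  - 89/216=- 2^(- 3 )*3^( - 3)*89^1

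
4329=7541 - 3212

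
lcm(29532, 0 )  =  0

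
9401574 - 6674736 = 2726838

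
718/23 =31 + 5/23=31.22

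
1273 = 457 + 816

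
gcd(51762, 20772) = 6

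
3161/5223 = 3161/5223  =  0.61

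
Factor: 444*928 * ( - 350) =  - 144211200 = - 2^8 *3^1*5^2*7^1*29^1*37^1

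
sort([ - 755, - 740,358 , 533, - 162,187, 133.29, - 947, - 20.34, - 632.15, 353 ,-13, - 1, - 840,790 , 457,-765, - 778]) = [-947,-840, - 778,- 765 , - 755, - 740,  -  632.15, - 162, - 20.34 ,-13,-1, 133.29, 187 , 353, 358,457,533, 790]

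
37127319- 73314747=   -36187428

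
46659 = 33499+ 13160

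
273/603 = 91/201 = 0.45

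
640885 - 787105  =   - 146220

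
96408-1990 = 94418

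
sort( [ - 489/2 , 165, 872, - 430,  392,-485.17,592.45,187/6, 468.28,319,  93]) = [ - 485.17, - 430,-489/2,187/6,93,165, 319,392,468.28 , 592.45,872]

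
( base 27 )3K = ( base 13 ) 7A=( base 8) 145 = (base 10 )101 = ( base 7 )203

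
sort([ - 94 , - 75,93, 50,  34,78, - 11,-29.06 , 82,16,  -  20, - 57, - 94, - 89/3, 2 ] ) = [ - 94, - 94,- 75 , - 57, - 89/3, - 29.06, - 20, - 11, 2,16,34,50,78,82 , 93 ]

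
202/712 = 101/356= 0.28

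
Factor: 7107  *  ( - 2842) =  -20198094 = - 2^1*3^1 * 7^2*23^1  *29^1*103^1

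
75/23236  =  75/23236= 0.00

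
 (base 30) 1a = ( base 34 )16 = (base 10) 40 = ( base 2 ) 101000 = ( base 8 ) 50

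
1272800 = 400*3182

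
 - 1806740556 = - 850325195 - 956415361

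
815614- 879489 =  - 63875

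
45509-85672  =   - 40163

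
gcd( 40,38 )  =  2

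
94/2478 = 47/1239  =  0.04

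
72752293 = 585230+72167063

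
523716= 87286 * 6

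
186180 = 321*580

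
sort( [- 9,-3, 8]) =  [ - 9,- 3,8]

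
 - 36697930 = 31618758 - 68316688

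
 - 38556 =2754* ( - 14 )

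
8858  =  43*206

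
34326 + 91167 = 125493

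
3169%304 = 129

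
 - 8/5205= -8/5205  =  -0.00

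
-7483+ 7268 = - 215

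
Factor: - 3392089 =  - 19^1*178531^1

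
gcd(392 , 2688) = 56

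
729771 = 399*1829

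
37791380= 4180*9041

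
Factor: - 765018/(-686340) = 2^ ( - 1)*5^( - 1)*41^( -1) * 457^1 = 457/410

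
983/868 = 1+115/868 = 1.13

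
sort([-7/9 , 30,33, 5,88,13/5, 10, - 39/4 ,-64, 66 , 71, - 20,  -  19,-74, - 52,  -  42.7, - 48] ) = [ - 74, - 64,  -  52, - 48,-42.7, - 20, - 19,-39/4, - 7/9,13/5,5, 10, 30,33, 66,71,88]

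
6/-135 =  - 2/45 = - 0.04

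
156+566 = 722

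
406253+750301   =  1156554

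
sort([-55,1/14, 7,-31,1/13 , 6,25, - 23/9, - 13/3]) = [ -55, - 31, -13/3, -23/9,1/14,1/13, 6,7, 25 ] 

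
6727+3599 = 10326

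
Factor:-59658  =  -2^1 *3^1 * 61^1*163^1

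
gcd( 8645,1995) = 665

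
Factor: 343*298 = 2^1*7^3*149^1 = 102214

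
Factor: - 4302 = -2^1*3^2*239^1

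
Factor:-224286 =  - 2^1*3^1*29^1*1289^1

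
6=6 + 0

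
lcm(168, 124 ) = 5208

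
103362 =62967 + 40395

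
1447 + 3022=4469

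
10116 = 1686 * 6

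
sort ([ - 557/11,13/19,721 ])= [ - 557/11,13/19,721] 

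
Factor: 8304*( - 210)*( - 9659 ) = 2^5*3^2*5^1*7^1*13^1*173^1*743^1 =16843750560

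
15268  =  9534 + 5734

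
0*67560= 0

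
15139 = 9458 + 5681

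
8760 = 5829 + 2931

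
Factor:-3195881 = -13^1*17^1*14461^1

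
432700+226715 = 659415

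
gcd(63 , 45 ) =9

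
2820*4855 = 13691100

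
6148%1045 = 923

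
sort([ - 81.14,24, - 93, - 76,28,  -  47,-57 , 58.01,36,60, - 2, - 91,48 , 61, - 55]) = [ - 93, - 91, - 81.14, - 76, - 57 , - 55, - 47, - 2, 24,28, 36,  48, 58.01,60,61] 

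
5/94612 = 5/94612 = 0.00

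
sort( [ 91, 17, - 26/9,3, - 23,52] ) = [ - 23, - 26/9, 3,17, 52,91 ]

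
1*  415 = 415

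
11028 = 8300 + 2728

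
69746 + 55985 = 125731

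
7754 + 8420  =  16174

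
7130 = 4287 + 2843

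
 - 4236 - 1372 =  - 5608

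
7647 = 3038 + 4609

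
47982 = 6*7997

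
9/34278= 3/11426 = 0.00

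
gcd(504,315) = 63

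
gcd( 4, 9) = 1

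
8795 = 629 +8166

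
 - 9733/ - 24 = 405+13/24 = 405.54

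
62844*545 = 34249980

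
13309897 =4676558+8633339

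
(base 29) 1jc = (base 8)2574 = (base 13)840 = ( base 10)1404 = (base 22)2ji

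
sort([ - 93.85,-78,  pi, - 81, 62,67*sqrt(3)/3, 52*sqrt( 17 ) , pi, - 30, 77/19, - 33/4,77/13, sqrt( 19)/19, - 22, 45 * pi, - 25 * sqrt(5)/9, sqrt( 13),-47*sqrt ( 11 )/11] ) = [  -  93.85,-81, - 78, - 30,-22, - 47 * sqrt(11 ) /11, - 33/4, - 25 * sqrt( 5 )/9, sqrt (19 )/19, pi,pi , sqrt( 13), 77/19,77/13,67*sqrt( 3) /3, 62,45 * pi, 52 * sqrt ( 17)] 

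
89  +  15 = 104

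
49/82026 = 1/1674=0.00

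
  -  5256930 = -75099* 70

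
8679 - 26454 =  - 17775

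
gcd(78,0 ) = 78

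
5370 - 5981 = - 611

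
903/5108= 903/5108   =  0.18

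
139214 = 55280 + 83934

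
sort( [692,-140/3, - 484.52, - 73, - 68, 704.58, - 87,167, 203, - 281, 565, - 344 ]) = [ -484.52, - 344, -281,-87, - 73,-68,-140/3 , 167,203 , 565,692,704.58]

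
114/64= 1 + 25/32 = 1.78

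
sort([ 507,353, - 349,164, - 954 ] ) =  [ - 954, - 349,  164, 353, 507] 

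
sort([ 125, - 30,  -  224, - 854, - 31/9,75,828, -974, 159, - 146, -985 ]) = [ - 985, - 974 , - 854,-224, - 146, - 30, - 31/9, 75, 125, 159 , 828 ]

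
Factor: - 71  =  -71^1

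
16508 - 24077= -7569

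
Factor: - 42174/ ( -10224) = 33/8 =2^( - 3 )*3^1* 11^1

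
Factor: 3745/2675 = 5^ (  -  1 )* 7^1 = 7/5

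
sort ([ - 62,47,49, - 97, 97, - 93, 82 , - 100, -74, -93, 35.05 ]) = [ - 100, - 97, - 93, - 93, - 74, - 62, 35.05,47,  49,82 , 97 ]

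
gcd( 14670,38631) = 489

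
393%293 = 100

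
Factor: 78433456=2^4*911^1*5381^1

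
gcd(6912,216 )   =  216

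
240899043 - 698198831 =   -  457299788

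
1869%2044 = 1869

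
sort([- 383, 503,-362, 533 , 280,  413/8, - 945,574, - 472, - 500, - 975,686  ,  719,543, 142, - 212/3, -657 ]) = [ - 975, - 945, - 657, - 500, - 472, - 383, - 362, - 212/3, 413/8,  142, 280,  503,533,  543,574, 686, 719]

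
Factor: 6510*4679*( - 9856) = - 2^8* 3^1*5^1*7^2*11^1*31^1*4679^1 = -  300216618240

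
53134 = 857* 62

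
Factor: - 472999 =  - 331^1*1429^1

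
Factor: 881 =881^1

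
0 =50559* 0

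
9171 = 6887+2284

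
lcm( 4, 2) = 4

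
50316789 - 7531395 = 42785394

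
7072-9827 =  - 2755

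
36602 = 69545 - 32943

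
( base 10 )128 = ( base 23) 5D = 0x80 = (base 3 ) 11202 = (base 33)3t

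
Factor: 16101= 3^2*1789^1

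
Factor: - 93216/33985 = -2^5 * 3^1*5^(-1 )*7^(  -  1 ) = - 96/35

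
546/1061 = 546/1061 = 0.51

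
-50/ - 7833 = 50/7833 =0.01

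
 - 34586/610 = - 57 + 92/305 = - 56.70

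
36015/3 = 12005 = 12005.00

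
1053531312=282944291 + 770587021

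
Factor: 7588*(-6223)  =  - 2^2*7^3*127^1*271^1  =  - 47220124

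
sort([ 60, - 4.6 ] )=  [  -  4.6,60]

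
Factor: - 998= - 2^1*499^1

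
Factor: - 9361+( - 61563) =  - 2^2 * 7^1* 17^1 * 149^1 = - 70924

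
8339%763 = 709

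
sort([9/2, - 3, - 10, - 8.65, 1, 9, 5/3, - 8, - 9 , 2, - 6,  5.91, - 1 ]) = [ - 10, - 9, - 8.65, - 8, -6,  -  3, -1, 1, 5/3, 2, 9/2,5.91, 9 ]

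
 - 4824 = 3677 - 8501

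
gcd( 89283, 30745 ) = 1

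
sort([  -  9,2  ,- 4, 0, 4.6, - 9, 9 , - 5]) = [-9,-9,  -  5, - 4,0  ,  2, 4.6, 9]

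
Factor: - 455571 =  - 3^3 * 47^1*359^1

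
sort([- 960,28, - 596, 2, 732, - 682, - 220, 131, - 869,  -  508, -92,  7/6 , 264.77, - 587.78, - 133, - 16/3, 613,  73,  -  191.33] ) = [ -960, - 869, -682, - 596, - 587.78, - 508 , - 220 , - 191.33,-133  , - 92, - 16/3, 7/6,  2,28, 73, 131, 264.77,613,732 ] 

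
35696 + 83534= 119230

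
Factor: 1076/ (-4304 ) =-1/4= -  2^ ( -2)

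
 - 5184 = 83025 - 88209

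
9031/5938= 9031/5938= 1.52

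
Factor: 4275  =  3^2 * 5^2*19^1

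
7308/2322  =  406/129 = 3.15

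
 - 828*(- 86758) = 71835624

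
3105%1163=779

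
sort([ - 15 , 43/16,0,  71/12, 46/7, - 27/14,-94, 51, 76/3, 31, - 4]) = [ - 94, -15, - 4,- 27/14, 0, 43/16,71/12, 46/7 , 76/3, 31,51]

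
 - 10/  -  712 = 5/356 = 0.01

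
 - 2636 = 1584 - 4220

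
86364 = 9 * 9596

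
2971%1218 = 535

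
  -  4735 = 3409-8144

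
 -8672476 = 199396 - 8871872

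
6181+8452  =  14633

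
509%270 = 239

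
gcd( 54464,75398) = 2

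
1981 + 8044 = 10025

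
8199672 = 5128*1599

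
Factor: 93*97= 3^1*31^1*97^1 = 9021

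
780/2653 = 780/2653 = 0.29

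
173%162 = 11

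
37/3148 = 37/3148 = 0.01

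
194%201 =194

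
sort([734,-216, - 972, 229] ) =[ -972,  -  216,229,734]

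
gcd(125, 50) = 25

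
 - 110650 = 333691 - 444341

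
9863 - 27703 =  - 17840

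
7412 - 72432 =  -65020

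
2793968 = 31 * 90128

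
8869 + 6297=15166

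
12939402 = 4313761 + 8625641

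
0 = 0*( - 6908 ) 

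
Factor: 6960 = 2^4*3^1 *5^1 * 29^1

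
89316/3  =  29772=29772.00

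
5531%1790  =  161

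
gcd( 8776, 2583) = 1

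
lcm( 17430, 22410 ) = 156870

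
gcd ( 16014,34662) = 6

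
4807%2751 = 2056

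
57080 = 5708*10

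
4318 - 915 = 3403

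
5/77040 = 1/15408=0.00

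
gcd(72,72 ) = 72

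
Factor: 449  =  449^1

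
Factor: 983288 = 2^3*19^1*6469^1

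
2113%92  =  89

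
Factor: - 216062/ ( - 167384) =2^(- 2) * 7^( - 2 ) * 11^1 * 23^1 = 253/196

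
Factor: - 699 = -3^1 * 233^1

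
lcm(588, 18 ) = 1764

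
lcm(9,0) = 0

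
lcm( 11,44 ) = 44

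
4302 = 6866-2564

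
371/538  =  371/538  =  0.69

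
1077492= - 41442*( - 26 )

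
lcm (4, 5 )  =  20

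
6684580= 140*47747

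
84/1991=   84/1991 = 0.04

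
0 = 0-0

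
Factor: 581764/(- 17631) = -2^2*3^( - 3 )*653^( - 1)*145441^1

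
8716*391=3407956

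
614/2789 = 614/2789 = 0.22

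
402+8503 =8905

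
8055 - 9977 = -1922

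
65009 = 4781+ 60228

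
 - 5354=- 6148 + 794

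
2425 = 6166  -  3741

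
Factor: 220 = 2^2*5^1*11^1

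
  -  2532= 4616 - 7148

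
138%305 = 138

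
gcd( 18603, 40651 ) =689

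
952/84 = 34/3 = 11.33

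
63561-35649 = 27912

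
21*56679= 1190259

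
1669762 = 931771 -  - 737991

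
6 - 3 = 3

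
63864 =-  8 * ( - 7983)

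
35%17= 1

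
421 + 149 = 570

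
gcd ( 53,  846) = 1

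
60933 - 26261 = 34672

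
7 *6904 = 48328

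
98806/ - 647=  - 153 + 185/647 = - 152.71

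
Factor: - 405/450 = -9/10 = - 2^( - 1)*  3^2* 5^(-1) 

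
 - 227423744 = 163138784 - 390562528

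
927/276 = 309/92 = 3.36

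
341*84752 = 28900432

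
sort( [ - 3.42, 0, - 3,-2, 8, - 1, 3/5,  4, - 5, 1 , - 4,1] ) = [ - 5, - 4 , - 3.42, - 3, - 2,-1, 0, 3/5, 1, 1, 4, 8] 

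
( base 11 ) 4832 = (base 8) 14267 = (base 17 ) 14f3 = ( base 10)6327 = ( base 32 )65N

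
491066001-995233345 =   -  504167344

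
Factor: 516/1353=2^2*11^( - 1 )*41^ ( - 1 )* 43^1= 172/451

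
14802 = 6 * 2467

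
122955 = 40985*3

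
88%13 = 10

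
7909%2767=2375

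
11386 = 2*5693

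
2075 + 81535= 83610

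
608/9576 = 4/63=0.06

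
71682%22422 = 4416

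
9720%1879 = 325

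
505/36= 14+1/36 = 14.03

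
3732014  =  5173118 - 1441104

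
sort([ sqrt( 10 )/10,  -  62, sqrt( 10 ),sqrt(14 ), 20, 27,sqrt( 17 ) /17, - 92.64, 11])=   [ - 92.64 , - 62,  sqrt( 17)/17, sqrt( 10)/10,sqrt(10), sqrt(14),11,  20, 27 ]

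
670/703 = 670/703 =0.95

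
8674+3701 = 12375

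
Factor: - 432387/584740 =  - 2^( - 2)  *  3^2 * 5^( - 1 )*13^ ( - 2)*107^1*173^( - 1 )* 449^1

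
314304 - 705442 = -391138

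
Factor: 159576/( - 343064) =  - 327/703  =  -3^1*19^( - 1)*37^( - 1)  *  109^1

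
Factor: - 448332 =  - 2^2*3^1 * 37361^1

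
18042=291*62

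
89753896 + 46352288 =136106184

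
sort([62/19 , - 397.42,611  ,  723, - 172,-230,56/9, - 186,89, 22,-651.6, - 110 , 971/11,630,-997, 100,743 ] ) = [-997,-651.6,-397.42, -230 ,-186, - 172, - 110,62/19, 56/9,22,971/11 , 89,100,611,630,723, 743 ] 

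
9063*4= 36252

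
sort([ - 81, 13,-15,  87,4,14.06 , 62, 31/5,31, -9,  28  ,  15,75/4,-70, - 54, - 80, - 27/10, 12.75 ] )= [ - 81,-80, - 70, - 54,  -  15,-9,-27/10,4,  31/5, 12.75, 13,  14.06,15,75/4,28,  31, 62,87 ]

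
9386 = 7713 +1673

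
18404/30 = 613 + 7/15 = 613.47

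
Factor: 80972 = 2^2*31^1*653^1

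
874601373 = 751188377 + 123412996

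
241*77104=18582064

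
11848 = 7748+4100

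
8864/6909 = 1 + 1955/6909 = 1.28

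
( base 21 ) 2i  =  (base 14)44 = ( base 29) 22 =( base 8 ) 74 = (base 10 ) 60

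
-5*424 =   -  2120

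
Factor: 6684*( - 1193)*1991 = -2^2*3^1 * 11^1 *181^1*557^1*1193^1=-15876257892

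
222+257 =479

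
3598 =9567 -5969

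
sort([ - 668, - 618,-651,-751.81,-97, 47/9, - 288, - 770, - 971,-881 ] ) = [ -971,-881, - 770,- 751.81, - 668 , - 651,  -  618, - 288, - 97, 47/9]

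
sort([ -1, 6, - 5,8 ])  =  [ - 5, - 1, 6,8 ]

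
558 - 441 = 117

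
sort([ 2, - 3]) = [- 3, 2]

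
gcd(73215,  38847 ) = 3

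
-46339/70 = -46339/70 = - 661.99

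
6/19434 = 1/3239  =  0.00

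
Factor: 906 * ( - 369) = - 2^1*3^3 * 41^1*151^1 = - 334314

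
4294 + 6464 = 10758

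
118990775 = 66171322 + 52819453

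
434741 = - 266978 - -701719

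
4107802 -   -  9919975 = 14027777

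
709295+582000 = 1291295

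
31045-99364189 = -99333144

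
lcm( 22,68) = 748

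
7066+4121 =11187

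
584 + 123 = 707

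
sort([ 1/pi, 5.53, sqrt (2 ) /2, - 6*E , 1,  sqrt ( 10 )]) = [ - 6*E,1/pi, sqrt(2 ) /2 , 1,  sqrt(10),5.53]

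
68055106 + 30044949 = 98100055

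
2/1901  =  2/1901 = 0.00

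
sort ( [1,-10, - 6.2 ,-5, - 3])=[ - 10, - 6.2,-5, - 3, 1]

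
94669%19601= 16265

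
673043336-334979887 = 338063449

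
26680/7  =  3811 + 3/7= 3811.43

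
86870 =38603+48267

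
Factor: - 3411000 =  - 2^3* 3^2  *  5^3*  379^1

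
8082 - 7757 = 325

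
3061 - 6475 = - 3414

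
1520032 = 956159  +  563873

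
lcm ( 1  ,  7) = 7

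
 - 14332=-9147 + -5185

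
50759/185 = 274 + 69/185 = 274.37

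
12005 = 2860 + 9145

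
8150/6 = 1358 + 1/3 = 1358.33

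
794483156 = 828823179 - 34340023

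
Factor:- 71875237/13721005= - 5^( - 1 )*7^1*227^1 * 463^ (  -  1 )*5927^( - 1)* 45233^1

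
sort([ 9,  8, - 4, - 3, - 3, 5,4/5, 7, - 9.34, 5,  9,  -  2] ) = [ - 9.34,-4, - 3 , - 3,-2,4/5, 5,5,  7,8,9,9]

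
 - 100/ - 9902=50/4951 = 0.01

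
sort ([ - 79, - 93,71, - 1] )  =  [  -  93, - 79,  -  1, 71]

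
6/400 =3/200 = 0.01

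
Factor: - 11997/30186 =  - 31/78=-2^ (-1)*3^(-1 )*13^(  -  1) * 31^1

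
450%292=158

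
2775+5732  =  8507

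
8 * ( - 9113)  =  - 72904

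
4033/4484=4033/4484 = 0.90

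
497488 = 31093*16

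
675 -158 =517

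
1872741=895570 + 977171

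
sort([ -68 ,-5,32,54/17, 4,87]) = [-68,-5,54/17,4,32  ,  87]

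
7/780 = 7/780 = 0.01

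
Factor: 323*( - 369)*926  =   - 2^1*3^2  *  17^1*19^1 * 41^1*463^1 = -  110367162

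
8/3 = 2 + 2/3= 2.67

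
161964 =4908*33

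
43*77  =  3311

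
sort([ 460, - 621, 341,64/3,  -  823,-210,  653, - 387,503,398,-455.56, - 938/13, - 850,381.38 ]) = [-850, - 823,-621, - 455.56, - 387, - 210  , -938/13, 64/3,341,381.38,  398,460,  503,653] 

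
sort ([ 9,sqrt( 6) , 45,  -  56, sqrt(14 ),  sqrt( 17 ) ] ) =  [ -56,sqrt(6),sqrt(14 ), sqrt(17 ),  9,  45 ]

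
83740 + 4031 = 87771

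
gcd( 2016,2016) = 2016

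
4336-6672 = -2336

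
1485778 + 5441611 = 6927389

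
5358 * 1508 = 8079864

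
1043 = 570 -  -473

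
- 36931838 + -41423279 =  - 78355117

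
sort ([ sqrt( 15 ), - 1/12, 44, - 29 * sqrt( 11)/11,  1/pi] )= [ - 29*sqrt( 11)/11, - 1/12,1/pi, sqrt( 15), 44]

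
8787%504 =219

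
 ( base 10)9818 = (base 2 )10011001011010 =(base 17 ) 1gg9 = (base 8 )23132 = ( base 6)113242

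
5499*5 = 27495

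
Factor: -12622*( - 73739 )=2^1*19^1  *3881^1*6311^1  =  930733658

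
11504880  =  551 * 20880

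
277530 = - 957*( - 290)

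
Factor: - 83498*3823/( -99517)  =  2^1*11^( - 1 )*109^ ( - 1)*503^1*3823^1 = 3845938/1199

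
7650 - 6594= 1056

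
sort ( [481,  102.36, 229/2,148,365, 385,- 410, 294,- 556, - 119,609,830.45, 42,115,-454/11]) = [ - 556, - 410, - 119, - 454/11,42,102.36,229/2,115, 148 , 294,365,385,  481 , 609,830.45]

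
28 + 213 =241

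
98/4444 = 49/2222 = 0.02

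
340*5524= 1878160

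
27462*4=109848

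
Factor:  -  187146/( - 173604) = 2^ ( - 1)*3^1 * 17^( - 1)*23^( - 1)* 281^1 = 843/782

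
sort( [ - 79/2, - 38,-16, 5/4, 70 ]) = [ - 79/2, - 38, - 16,5/4, 70]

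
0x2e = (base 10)46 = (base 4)232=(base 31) 1F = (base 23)20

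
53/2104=53/2104 = 0.03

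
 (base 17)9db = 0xb11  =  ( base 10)2833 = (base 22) 5IH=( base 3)10212221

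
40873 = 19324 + 21549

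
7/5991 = 7/5991 = 0.00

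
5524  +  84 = 5608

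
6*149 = 894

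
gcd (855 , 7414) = 1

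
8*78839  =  630712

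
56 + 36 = 92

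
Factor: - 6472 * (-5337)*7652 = 264308221728 = 2^5*3^2*593^1*809^1*1913^1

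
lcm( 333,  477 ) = 17649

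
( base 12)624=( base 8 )1574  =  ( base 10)892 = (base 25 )1AH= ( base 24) 1D4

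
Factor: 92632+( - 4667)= 5^1*  73^1*241^1 = 87965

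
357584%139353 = 78878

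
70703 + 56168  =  126871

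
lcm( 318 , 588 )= 31164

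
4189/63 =4189/63 = 66.49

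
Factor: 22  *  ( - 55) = - 1210= - 2^1 *5^1 * 11^2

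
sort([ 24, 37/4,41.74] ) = [37/4 , 24,41.74] 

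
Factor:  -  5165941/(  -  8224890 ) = 2^( - 1 )*3^(-1) * 5^( - 1)*11^1 * 274163^( - 1)*469631^1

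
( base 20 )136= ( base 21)114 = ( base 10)466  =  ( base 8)722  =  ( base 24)JA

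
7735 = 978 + 6757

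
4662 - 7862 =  - 3200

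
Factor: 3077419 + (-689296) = 2388123 = 3^4*29483^1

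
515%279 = 236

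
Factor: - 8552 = -2^3*1069^1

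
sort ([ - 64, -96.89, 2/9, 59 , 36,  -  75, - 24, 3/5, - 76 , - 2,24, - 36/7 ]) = [- 96.89 , - 76 , - 75, - 64, - 24, - 36/7,-2 , 2/9, 3/5, 24,36,59 ]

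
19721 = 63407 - 43686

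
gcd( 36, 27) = 9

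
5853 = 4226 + 1627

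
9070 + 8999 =18069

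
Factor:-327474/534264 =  - 2^( - 2 )*3^1*7^1*23^1*197^( - 1 ) = - 483/788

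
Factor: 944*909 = 2^4*3^2*59^1*101^1 =858096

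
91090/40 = 9109/4 =2277.25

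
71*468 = 33228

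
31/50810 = 31/50810 = 0.00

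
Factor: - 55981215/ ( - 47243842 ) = 2^(-1 )*3^2* 5^1*19^(  -  1)*29^ ( - 1)*43^( - 1 )*997^( - 1 )*1244027^1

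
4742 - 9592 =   -  4850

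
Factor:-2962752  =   - 2^6*3^1*13^1*1187^1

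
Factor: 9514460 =2^2*5^1*41^2*283^1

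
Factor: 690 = 2^1 *3^1*5^1 * 23^1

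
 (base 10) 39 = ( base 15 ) 29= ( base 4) 213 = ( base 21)1I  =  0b100111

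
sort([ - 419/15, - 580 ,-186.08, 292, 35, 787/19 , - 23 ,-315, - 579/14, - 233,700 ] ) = [ - 580, - 315, - 233, - 186.08, - 579/14 ,- 419/15, - 23 , 35, 787/19, 292, 700]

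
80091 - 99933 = - 19842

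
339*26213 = 8886207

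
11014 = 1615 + 9399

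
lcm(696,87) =696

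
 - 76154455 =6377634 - 82532089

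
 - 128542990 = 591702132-720245122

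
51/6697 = 51/6697 = 0.01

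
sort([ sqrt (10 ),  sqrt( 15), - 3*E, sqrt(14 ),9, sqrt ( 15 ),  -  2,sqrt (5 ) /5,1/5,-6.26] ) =[ -3 *E, - 6.26,  -  2,1/5 , sqrt(5 )/5,sqrt(10), sqrt( 14 ),sqrt( 15 ), sqrt ( 15),9] 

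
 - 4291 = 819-5110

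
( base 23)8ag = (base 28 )5jq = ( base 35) 3MX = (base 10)4478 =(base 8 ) 10576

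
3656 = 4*914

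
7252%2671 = 1910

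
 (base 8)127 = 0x57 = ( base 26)39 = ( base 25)3c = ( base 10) 87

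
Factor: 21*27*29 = 16443 = 3^4 *7^1*29^1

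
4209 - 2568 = 1641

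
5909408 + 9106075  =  15015483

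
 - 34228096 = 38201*( - 896 )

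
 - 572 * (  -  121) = 69212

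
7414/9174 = 337/417 = 0.81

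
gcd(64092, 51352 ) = 196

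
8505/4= 8505/4 = 2126.25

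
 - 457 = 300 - 757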